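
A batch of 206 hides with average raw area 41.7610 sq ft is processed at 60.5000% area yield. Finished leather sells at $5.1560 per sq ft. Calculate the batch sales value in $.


Raw_total = N * avg_area = 206 * 41.7610 = 8602.7660 sq ft
Finished = Raw_total * yield / 100 = 8602.7660 * 60.5000 / 100 = 5204.6734 sq ft
Value = Finished * price = 5204.6734 * 5.1560 = 26835.2962 $


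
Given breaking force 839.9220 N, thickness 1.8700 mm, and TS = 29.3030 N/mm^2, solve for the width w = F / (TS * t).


Formula: w = F / (TS * t)
Substituting: w = 839.9220 / (29.3030 * 1.8700)
Result: 15.3280 mm


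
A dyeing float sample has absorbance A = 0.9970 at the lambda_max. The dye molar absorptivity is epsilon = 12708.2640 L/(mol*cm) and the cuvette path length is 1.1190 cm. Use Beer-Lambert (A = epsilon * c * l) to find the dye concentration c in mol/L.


Formula: c = A / (epsilon * l)
Substituting: c = 0.9970 / (12708.2640 * 1.1190)
Result: 7.0110e-05 mol/L


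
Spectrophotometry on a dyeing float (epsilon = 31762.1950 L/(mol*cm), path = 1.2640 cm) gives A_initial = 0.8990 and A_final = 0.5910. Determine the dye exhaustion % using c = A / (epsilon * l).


c_initial = A_i / (epsilon * l) = 0.8990 / (31762.1950 * 1.2640) = 2.2392e-05 mol/L
c_final = A_f / (epsilon * l) = 0.5910 / (31762.1950 * 1.2640) = 1.4721e-05 mol/L
Exhaustion = (c_initial - c_final) / c_initial * 100 = (2.2392e-05 - 1.4721e-05) / 2.2392e-05 * 100 = 34.2603 %


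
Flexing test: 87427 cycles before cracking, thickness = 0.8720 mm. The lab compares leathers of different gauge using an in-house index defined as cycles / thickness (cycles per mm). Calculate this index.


Formula: Index = cycles / thickness
Substituting: Index = 87427 / 0.8720
Result: 100260.3211 cycles/mm


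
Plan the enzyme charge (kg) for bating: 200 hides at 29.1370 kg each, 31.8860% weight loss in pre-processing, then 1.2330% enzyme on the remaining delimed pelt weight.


Total_raw = N * avg_wt = 200 * 29.1370 = 5827.4000 kg
Substrate = Total_raw * (1 - loss/100) = 5827.4000 * (1 - 31.8860/100) = 3969.2752 kg
Enzyme = Substrate * pct / 100 = 3969.2752 * 1.2330 / 100 = 48.9412 kg


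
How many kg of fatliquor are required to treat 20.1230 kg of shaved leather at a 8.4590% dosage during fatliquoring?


Formula: Fat = substrate * pct / 100
Substituting: Fat = 20.1230 * 8.4590 / 100
Result: 1.7022 kg


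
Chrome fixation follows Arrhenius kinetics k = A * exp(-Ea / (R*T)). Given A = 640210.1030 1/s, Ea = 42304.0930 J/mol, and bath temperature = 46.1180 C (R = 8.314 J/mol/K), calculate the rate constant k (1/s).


T_K = T_C + 273.15 = 46.1180 + 273.15 = 319.2680 K
exponent = -Ea / (R * T_K) = -42304.0930 / (8.314 * 319.2680) = -15.9374
k = A * exp(exponent) = 640210.1030 * exp(-15.9374) = 0.0767018 1/s


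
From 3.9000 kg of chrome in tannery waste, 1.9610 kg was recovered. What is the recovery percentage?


Formula: Recovery = recovered / input * 100
Substituting: Recovery = 1.9610 / 3.9000 * 100
Result: 50.2821 %


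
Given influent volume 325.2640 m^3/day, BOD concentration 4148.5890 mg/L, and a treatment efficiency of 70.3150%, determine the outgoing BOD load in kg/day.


Load_in = volume * conc / 1000 = 325.2640 * 4148.5890 / 1000 = 1349.3867 kg/day
Removed = Load_in * eff / 100 = 1349.3867 * 70.3150 / 100 = 948.8212 kg/day
Load_out = Load_in - Removed = 1349.3867 - 948.8212 = 400.5654 kg/day


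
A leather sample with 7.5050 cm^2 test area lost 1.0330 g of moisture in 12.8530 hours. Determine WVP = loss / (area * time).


Formula: WVP = loss / (area * time)
Substituting: WVP = 1.0330 / (7.5050 * 12.8530)
Result: 0.0107089 g/(cm^2*hr)


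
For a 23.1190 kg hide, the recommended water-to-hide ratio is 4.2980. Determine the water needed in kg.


Formula: Water = hide_weight * ratio
Substituting: Water = 23.1190 * 4.2980
Result: 99.3655 kg


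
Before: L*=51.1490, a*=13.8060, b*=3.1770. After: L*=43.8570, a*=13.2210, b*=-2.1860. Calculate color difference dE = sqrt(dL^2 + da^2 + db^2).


dL = -7.2920, da = -0.5850, db = -5.3630
dE = sqrt((-7.2920)^2 + (-0.5850)^2 + (-5.3630)^2) = 9.0707


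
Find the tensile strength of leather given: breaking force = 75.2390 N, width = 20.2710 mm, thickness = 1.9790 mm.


Formula: TS = force / (width * thickness)
Substituting: TS = 75.2390 / (20.2710 * 1.9790)
Result: 1.8755 N/mm^2


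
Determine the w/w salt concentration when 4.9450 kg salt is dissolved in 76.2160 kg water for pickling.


Formula: Conc = salt / (water + salt) * 100
Substituting: Conc = 4.9450 / (76.2160 + 4.9450) * 100
Result: 6.0928 %


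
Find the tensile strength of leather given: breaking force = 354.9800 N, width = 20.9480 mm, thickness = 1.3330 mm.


Formula: TS = force / (width * thickness)
Substituting: TS = 354.9800 / (20.9480 * 1.3330)
Result: 12.7125 N/mm^2


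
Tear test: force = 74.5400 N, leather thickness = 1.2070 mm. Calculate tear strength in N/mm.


Formula: Tear strength = force / thickness
Substituting: Tear strength = 74.5400 / 1.2070
Result: 61.7564 N/mm


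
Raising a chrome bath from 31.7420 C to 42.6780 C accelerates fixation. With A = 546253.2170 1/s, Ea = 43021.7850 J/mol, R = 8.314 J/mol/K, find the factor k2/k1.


T1 = 31.7420 + 273.15 = 304.8920 K; T2 = 42.6780 + 273.15 = 315.8280 K
k1 = A * exp(-Ea/(R*T1)) = 546253.2170 * exp(-43021.7850/(8.314*304.8920)) = 0.0232573 1/s
k2 = A * exp(-Ea/(R*T2)) = 546253.2170 * exp(-43021.7850/(8.314*315.8280)) = 0.0418586 1/s
k2/k1 = 0.0418586 / 0.0232573 = 1.7998


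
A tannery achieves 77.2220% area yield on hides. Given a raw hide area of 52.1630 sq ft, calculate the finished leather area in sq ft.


Formula: finished = raw * yield / 100
Substituting: finished = 52.1630 * 77.2220 / 100
Result: 40.2813 sq ft


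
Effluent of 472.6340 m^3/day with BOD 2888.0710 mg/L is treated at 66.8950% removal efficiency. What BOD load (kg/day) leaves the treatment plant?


Load_in = volume * conc / 1000 = 472.6340 * 2888.0710 / 1000 = 1365.0005 kg/day
Removed = Load_in * eff / 100 = 1365.0005 * 66.8950 / 100 = 913.1171 kg/day
Load_out = Load_in - Removed = 1365.0005 - 913.1171 = 451.8834 kg/day


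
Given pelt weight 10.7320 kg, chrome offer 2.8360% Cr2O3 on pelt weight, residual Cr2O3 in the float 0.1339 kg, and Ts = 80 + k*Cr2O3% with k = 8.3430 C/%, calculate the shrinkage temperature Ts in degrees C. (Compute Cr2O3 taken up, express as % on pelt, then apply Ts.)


Offered = pelt * offer_pct / 100 = 10.7320 * 2.8360 / 100 = 0.3044 kg
Uptake = offered - residual = 0.3044 - 0.1339 = 0.1705 kg
Cr2O3% on pelt = uptake / pelt * 100 = 0.1705 / 10.7320 * 100 = 1.5883 %
Ts = 80 + k * Cr2O3% = 80 + 8.3430 * 1.5883 = 93.2514 C


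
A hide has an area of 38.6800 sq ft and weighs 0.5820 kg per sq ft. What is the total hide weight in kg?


Formula: Weight = area * weight_per_sqft
Substituting: Weight = 38.6800 * 0.5820
Result: 22.5118 kg


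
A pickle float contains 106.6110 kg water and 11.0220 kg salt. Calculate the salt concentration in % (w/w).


Formula: Conc = salt / (water + salt) * 100
Substituting: Conc = 11.0220 / (106.6110 + 11.0220) * 100
Result: 9.3698 %


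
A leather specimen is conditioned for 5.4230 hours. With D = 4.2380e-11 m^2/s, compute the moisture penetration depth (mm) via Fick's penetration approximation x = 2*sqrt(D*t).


t = 5.4230 hr * 3600 = 19522.8000 s
D * t = 4.2380e-11 * 19522.8000 = 8.2738e-07
x = 2 * sqrt(D*t) = 2 * sqrt(8.2738e-07) = 0.0018192 m = 1.8192 mm


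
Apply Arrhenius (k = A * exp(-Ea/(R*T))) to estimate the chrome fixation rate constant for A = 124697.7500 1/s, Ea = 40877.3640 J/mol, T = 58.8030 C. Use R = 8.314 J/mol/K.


T_K = T_C + 273.15 = 58.8030 + 273.15 = 331.9530 K
exponent = -Ea / (R * T_K) = -40877.3640 / (8.314 * 331.9530) = -14.8114
k = A * exp(exponent) = 124697.7500 * exp(-14.8114) = 0.0460625 1/s


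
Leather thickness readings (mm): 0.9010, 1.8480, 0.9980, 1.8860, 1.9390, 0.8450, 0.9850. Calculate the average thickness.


Formula: Average = sum / n
Substituting: Average = 9.4020 / 7
Result: 1.3431 mm


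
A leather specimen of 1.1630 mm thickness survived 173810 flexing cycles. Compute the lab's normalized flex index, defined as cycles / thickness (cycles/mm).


Formula: Index = cycles / thickness
Substituting: Index = 173810 / 1.1630
Result: 149449.6991 cycles/mm


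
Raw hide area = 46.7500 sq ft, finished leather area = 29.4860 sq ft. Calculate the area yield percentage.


Formula: Yield = finished / raw * 100
Substituting: Yield = 29.4860 / 46.7500 * 100
Result: 63.0717 %


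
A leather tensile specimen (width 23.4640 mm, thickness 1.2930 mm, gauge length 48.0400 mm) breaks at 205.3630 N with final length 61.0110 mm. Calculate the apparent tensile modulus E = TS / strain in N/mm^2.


TS = F / (w * t) = 205.3630 / (23.4640 * 1.2930) = 6.7690 N/mm^2
strain = (Lf - L0) / L0 = (61.0110 - 48.0400) / 48.0400 = 0.2700
E = TS / strain = 6.7690 / 0.2700 = 25.0698 N/mm^2


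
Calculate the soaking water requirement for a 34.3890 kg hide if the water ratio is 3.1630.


Formula: Water = hide_weight * ratio
Substituting: Water = 34.3890 * 3.1630
Result: 108.7724 kg


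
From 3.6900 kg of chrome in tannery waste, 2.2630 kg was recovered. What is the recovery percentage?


Formula: Recovery = recovered / input * 100
Substituting: Recovery = 2.2630 / 3.6900 * 100
Result: 61.3279 %


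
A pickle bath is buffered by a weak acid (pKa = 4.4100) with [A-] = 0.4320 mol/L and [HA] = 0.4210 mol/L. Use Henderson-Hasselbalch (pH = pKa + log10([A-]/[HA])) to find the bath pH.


ratio = [A-] / [HA] = 0.4320 / 0.4210 = 1.0261
log10(ratio) = 0.0112017
pH = pKa + log10(ratio) = 4.4100 + 0.0112017 = 4.4212


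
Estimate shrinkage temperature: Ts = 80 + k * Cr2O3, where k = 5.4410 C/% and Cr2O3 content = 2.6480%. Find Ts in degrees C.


Formula: Ts = 80 + k * Cr2O3
Substituting: Ts = 80 + 5.4410 * 2.6480
Result: 94.4078 C


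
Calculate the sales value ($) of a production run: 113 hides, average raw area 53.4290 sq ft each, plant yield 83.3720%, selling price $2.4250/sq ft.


Raw_total = N * avg_area = 113 * 53.4290 = 6037.4770 sq ft
Finished = Raw_total * yield / 100 = 6037.4770 * 83.3720 / 100 = 5033.5653 sq ft
Value = Finished * price = 5033.5653 * 2.4250 = 12206.3959 $


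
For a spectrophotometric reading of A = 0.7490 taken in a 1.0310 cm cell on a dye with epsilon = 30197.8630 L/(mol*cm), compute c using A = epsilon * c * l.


Formula: c = A / (epsilon * l)
Substituting: c = 0.7490 / (30197.8630 * 1.0310)
Result: 2.4057e-05 mol/L


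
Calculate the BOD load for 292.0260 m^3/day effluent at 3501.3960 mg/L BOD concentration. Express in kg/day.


Formula: BOD_load = volume * conc / 1000
Substituting: BOD_load = 292.0260 * 3501.3960 / 1000
Result: 1022.4987 kg/day


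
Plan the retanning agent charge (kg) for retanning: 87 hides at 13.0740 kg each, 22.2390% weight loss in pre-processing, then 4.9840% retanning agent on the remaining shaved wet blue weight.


Total_raw = N * avg_wt = 87 * 13.0740 = 1137.4380 kg
Substrate = Total_raw * (1 - loss/100) = 1137.4380 * (1 - 22.2390/100) = 884.4832 kg
Retan = Substrate * pct / 100 = 884.4832 * 4.9840 / 100 = 44.0826 kg


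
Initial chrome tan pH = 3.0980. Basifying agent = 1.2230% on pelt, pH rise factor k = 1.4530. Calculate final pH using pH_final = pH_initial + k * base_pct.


Formula: pH_final = pH_initial + k * base_pct
Substituting: pH_final = 3.0980 + 1.4530 * 1.2230
Result: 4.8750


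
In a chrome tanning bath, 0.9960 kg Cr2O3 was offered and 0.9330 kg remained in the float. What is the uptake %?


Formula: Uptake = (offered - residual) / offered * 100
Substituting: Uptake = (0.9960 - 0.9330) / 0.9960 * 100
Result: 6.3253 %


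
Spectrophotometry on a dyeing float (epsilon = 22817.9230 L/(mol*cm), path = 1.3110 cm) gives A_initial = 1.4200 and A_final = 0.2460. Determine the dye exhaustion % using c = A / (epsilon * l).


c_initial = A_i / (epsilon * l) = 1.4200 / (22817.9230 * 1.3110) = 4.7469e-05 mol/L
c_final = A_f / (epsilon * l) = 0.2460 / (22817.9230 * 1.3110) = 8.2235e-06 mol/L
Exhaustion = (c_initial - c_final) / c_initial * 100 = (4.7469e-05 - 8.2235e-06) / 4.7469e-05 * 100 = 82.6761 %


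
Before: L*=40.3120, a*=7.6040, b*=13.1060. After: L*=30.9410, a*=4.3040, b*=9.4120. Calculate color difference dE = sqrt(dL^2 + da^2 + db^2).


dL = -9.3710, da = -3.3000, db = -3.6940
dE = sqrt((-9.3710)^2 + (-3.3000)^2 + (-3.6940)^2) = 10.5996


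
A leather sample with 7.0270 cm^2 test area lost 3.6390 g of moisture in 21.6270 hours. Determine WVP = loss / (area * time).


Formula: WVP = loss / (area * time)
Substituting: WVP = 3.6390 / (7.0270 * 21.6270)
Result: 0.0239451 g/(cm^2*hr)


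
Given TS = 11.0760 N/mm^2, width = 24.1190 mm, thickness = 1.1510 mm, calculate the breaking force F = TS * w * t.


Formula: F = TS * w * t
Substituting: F = 11.0760 * 24.1190 * 1.1510
Result: 307.4805 N


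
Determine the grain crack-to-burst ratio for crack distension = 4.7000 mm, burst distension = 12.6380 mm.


Formula: Ratio = crack / burst
Substituting: Ratio = 4.7000 / 12.6380
Result: 0.3719


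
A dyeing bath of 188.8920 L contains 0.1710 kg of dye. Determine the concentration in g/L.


Formula: Conc = dye_mass(kg) / volume(L) * 1000
Substituting: Conc = 0.1710 / 188.8920 * 1000
Result: 0.9053 g/L


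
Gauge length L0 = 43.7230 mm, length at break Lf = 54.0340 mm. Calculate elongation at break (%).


Formula: Elongation = (Lf - L0) / L0 * 100
Substituting: Elongation = (54.0340 - 43.7230) / 43.7230 * 100
Result: 23.5826 %


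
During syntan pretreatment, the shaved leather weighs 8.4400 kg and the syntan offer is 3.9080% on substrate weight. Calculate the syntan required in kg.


Formula: Syntan = substrate * pct / 100
Substituting: Syntan = 8.4400 * 3.9080 / 100
Result: 0.3298 kg


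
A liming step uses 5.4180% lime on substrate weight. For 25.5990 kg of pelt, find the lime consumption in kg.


Formula: Lime = substrate * pct / 100
Substituting: Lime = 25.5990 * 5.4180 / 100
Result: 1.3870 kg


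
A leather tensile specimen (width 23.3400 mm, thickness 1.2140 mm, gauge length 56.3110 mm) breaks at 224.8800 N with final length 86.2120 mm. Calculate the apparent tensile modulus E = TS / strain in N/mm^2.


TS = F / (w * t) = 224.8800 / (23.3400 * 1.2140) = 7.9365 N/mm^2
strain = (Lf - L0) / L0 = (86.2120 - 56.3110) / 56.3110 = 0.5310
E = TS / strain = 7.9365 / 0.5310 = 14.9465 N/mm^2


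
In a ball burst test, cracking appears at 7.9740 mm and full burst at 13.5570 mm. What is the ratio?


Formula: Ratio = crack / burst
Substituting: Ratio = 7.9740 / 13.5570
Result: 0.5882


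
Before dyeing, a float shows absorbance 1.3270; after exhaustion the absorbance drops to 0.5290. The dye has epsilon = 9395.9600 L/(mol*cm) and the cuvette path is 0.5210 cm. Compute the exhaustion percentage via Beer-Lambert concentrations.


c_initial = A_i / (epsilon * l) = 1.3270 / (9395.9600 * 0.5210) = 2.7108e-04 mol/L
c_final = A_f / (epsilon * l) = 0.5290 / (9395.9600 * 0.5210) = 1.0806e-04 mol/L
Exhaustion = (c_initial - c_final) / c_initial * 100 = (2.7108e-04 - 1.0806e-04) / 2.7108e-04 * 100 = 60.1356 %


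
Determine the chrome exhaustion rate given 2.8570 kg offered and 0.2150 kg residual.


Formula: Uptake = (offered - residual) / offered * 100
Substituting: Uptake = (2.8570 - 0.2150) / 2.8570 * 100
Result: 92.4746 %


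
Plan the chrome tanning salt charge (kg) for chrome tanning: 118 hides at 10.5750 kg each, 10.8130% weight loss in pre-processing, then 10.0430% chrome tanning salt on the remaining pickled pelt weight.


Total_raw = N * avg_wt = 118 * 10.5750 = 1247.8500 kg
Substrate = Total_raw * (1 - loss/100) = 1247.8500 * (1 - 10.8130/100) = 1112.9200 kg
Chrome = Substrate * pct / 100 = 1112.9200 * 10.0430 / 100 = 111.7706 kg


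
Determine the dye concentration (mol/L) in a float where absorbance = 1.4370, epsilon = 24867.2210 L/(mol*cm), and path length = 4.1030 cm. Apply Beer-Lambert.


Formula: c = A / (epsilon * l)
Substituting: c = 1.4370 / (24867.2210 * 4.1030)
Result: 1.4084e-05 mol/L


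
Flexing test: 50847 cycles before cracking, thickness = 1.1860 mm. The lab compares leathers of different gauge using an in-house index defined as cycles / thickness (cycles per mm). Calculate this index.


Formula: Index = cycles / thickness
Substituting: Index = 50847 / 1.1860
Result: 42872.6813 cycles/mm


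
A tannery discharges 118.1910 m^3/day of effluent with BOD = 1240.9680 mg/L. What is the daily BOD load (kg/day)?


Formula: BOD_load = volume * conc / 1000
Substituting: BOD_load = 118.1910 * 1240.9680 / 1000
Result: 146.6712 kg/day


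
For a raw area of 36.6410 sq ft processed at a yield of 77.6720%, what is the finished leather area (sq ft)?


Formula: finished = raw * yield / 100
Substituting: finished = 36.6410 * 77.6720 / 100
Result: 28.4598 sq ft


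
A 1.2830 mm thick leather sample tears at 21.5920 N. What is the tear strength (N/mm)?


Formula: Tear strength = force / thickness
Substituting: Tear strength = 21.5920 / 1.2830
Result: 16.8293 N/mm


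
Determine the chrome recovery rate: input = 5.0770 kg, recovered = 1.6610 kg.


Formula: Recovery = recovered / input * 100
Substituting: Recovery = 1.6610 / 5.0770 * 100
Result: 32.7162 %


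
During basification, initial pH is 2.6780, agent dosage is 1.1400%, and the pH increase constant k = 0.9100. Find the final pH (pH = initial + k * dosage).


Formula: pH_final = pH_initial + k * base_pct
Substituting: pH_final = 2.6780 + 0.9100 * 1.1400
Result: 3.7154


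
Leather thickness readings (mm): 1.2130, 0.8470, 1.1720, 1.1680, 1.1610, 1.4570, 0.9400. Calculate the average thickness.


Formula: Average = sum / n
Substituting: Average = 7.9580 / 7
Result: 1.1369 mm


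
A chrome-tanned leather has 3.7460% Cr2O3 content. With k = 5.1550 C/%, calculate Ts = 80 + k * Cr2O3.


Formula: Ts = 80 + k * Cr2O3
Substituting: Ts = 80 + 5.1550 * 3.7460
Result: 99.3106 C


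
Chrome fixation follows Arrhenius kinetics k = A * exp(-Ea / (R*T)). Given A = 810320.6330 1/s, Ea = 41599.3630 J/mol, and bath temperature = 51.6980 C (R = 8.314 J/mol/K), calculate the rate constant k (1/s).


T_K = T_C + 273.15 = 51.6980 + 273.15 = 324.8480 K
exponent = -Ea / (R * T_K) = -41599.3630 / (8.314 * 324.8480) = -15.4027
k = A * exp(exponent) = 810320.6330 * exp(-15.4027) = 0.1657 1/s


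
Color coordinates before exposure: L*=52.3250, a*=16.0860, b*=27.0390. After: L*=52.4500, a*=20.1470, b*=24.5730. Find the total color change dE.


dL = 0.1250, da = 4.0610, db = -2.4660
dE = sqrt(0.1250^2 + 4.0610^2 + (-2.4660)^2) = 4.7527


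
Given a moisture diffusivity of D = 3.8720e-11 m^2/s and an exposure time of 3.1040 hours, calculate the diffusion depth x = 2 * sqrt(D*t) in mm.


t = 3.1040 hr * 3600 = 11174.4000 s
D * t = 3.8720e-11 * 11174.4000 = 4.3267e-07
x = 2 * sqrt(D*t) = 2 * sqrt(4.3267e-07) = 0.00131556 m = 1.3156 mm


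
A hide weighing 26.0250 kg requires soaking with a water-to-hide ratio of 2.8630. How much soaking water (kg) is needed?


Formula: Water = hide_weight * ratio
Substituting: Water = 26.0250 * 2.8630
Result: 74.5096 kg


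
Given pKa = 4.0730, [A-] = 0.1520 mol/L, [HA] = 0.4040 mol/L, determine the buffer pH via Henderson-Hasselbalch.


ratio = [A-] / [HA] = 0.1520 / 0.4040 = 0.3762
log10(ratio) = -0.4245
pH = pKa + log10(ratio) = 4.0730 - 0.4245 = 3.6485


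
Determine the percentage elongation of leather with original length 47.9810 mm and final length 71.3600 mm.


Formula: Elongation = (Lf - L0) / L0 * 100
Substituting: Elongation = (71.3600 - 47.9810) / 47.9810 * 100
Result: 48.7255 %


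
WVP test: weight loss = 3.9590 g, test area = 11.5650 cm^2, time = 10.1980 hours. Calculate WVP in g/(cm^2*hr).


Formula: WVP = loss / (area * time)
Substituting: WVP = 3.9590 / (11.5650 * 10.1980)
Result: 0.033568 g/(cm^2*hr)


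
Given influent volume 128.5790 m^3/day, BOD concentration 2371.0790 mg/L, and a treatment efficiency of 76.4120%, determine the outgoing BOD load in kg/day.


Load_in = volume * conc / 1000 = 128.5790 * 2371.0790 / 1000 = 304.8710 kg/day
Removed = Load_in * eff / 100 = 304.8710 * 76.4120 / 100 = 232.9580 kg/day
Load_out = Load_in - Removed = 304.8710 - 232.9580 = 71.9130 kg/day


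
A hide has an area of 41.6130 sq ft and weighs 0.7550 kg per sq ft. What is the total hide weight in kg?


Formula: Weight = area * weight_per_sqft
Substituting: Weight = 41.6130 * 0.7550
Result: 31.4178 kg


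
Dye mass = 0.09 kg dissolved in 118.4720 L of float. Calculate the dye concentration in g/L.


Formula: Conc = dye_mass(kg) / volume(L) * 1000
Substituting: Conc = 0.09 / 118.4720 * 1000
Result: 0.7597 g/L


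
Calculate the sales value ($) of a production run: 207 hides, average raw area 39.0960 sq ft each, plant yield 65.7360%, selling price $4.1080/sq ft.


Raw_total = N * avg_area = 207 * 39.0960 = 8092.8720 sq ft
Finished = Raw_total * yield / 100 = 8092.8720 * 65.7360 / 100 = 5319.9303 sq ft
Value = Finished * price = 5319.9303 * 4.1080 = 21854.2738 $


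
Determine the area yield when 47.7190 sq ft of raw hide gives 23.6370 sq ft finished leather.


Formula: Yield = finished / raw * 100
Substituting: Yield = 23.6370 / 47.7190 * 100
Result: 49.5337 %


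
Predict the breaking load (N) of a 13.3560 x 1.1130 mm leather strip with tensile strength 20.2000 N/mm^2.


Formula: F = TS * w * t
Substituting: F = 20.2000 * 13.3560 * 1.1130
Result: 300.2776 N


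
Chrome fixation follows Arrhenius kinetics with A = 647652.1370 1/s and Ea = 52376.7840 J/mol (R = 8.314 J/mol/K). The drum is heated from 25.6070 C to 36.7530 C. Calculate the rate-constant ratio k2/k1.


T1 = 25.6070 + 273.15 = 298.7570 K; T2 = 36.7530 + 273.15 = 309.9030 K
k1 = A * exp(-Ea/(R*T1)) = 647652.1370 * exp(-52376.7840/(8.314*298.7570)) = 4.5026e-04 1/s
k2 = A * exp(-Ea/(R*T2)) = 647652.1370 * exp(-52376.7840/(8.314*309.9030)) = 9.6124e-04 1/s
k2/k1 = 9.6124e-04 / 4.5026e-04 = 2.1349


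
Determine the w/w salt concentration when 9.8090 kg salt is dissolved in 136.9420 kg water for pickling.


Formula: Conc = salt / (water + salt) * 100
Substituting: Conc = 9.8090 / (136.9420 + 9.8090) * 100
Result: 6.6841 %


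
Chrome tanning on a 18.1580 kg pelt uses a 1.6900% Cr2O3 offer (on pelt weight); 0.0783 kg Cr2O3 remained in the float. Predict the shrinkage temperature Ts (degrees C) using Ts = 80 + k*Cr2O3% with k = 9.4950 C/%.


Offered = pelt * offer_pct / 100 = 18.1580 * 1.6900 / 100 = 0.3069 kg
Uptake = offered - residual = 0.3069 - 0.0783 = 0.2286 kg
Cr2O3% on pelt = uptake / pelt * 100 = 0.2286 / 18.1580 * 100 = 1.2588 %
Ts = 80 + k * Cr2O3% = 80 + 9.4950 * 1.2588 = 91.9522 C


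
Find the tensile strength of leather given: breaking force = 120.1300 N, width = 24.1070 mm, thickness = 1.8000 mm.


Formula: TS = force / (width * thickness)
Substituting: TS = 120.1300 / (24.1070 * 1.8000)
Result: 2.7684 N/mm^2


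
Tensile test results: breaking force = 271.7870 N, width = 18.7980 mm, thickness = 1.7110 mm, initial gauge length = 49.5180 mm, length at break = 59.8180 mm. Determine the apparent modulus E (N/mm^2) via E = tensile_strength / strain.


TS = F / (w * t) = 271.7870 / (18.7980 * 1.7110) = 8.4502 N/mm^2
strain = (Lf - L0) / L0 = (59.8180 - 49.5180) / 49.5180 = 0.2080
E = TS / strain = 8.4502 / 0.2080 = 40.6250 N/mm^2


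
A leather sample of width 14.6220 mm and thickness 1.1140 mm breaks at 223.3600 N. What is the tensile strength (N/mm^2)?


Formula: TS = force / (width * thickness)
Substituting: TS = 223.3600 / (14.6220 * 1.1140)
Result: 13.7124 N/mm^2


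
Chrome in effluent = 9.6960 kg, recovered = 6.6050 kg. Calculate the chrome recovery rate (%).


Formula: Recovery = recovered / input * 100
Substituting: Recovery = 6.6050 / 9.6960 * 100
Result: 68.1209 %


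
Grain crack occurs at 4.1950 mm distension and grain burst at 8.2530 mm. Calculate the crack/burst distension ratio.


Formula: Ratio = crack / burst
Substituting: Ratio = 4.1950 / 8.2530
Result: 0.5083


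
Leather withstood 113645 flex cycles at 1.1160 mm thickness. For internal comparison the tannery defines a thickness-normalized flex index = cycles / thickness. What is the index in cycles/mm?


Formula: Index = cycles / thickness
Substituting: Index = 113645 / 1.1160
Result: 101832.4373 cycles/mm


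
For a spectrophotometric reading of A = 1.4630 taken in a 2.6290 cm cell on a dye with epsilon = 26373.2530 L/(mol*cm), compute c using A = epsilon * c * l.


Formula: c = A / (epsilon * l)
Substituting: c = 1.4630 / (26373.2530 * 2.6290)
Result: 2.1100e-05 mol/L


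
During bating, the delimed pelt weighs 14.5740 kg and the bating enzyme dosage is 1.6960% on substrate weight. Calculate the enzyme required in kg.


Formula: Enzyme = substrate * pct / 100
Substituting: Enzyme = 14.5740 * 1.6960 / 100
Result: 0.2472 kg


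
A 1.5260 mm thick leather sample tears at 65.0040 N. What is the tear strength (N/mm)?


Formula: Tear strength = force / thickness
Substituting: Tear strength = 65.0040 / 1.5260
Result: 42.5976 N/mm


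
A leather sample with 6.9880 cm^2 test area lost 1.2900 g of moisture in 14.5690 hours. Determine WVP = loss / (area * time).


Formula: WVP = loss / (area * time)
Substituting: WVP = 1.2900 / (6.9880 * 14.5690)
Result: 0.0126709 g/(cm^2*hr)


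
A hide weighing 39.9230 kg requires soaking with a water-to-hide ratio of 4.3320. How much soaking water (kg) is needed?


Formula: Water = hide_weight * ratio
Substituting: Water = 39.9230 * 4.3320
Result: 172.9464 kg


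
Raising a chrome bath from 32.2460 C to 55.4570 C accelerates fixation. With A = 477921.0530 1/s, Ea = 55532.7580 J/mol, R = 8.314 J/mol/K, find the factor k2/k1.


T1 = 32.2460 + 273.15 = 305.3960 K; T2 = 55.4570 + 273.15 = 328.6070 K
k1 = A * exp(-Ea/(R*T1)) = 477921.0530 * exp(-55532.7580/(8.314*305.3960)) = 1.5162e-04 1/s
k2 = A * exp(-Ea/(R*T2)) = 477921.0530 * exp(-55532.7580/(8.314*328.6070)) = 7.1068e-04 1/s
k2/k1 = 7.1068e-04 / 1.5162e-04 = 4.6874


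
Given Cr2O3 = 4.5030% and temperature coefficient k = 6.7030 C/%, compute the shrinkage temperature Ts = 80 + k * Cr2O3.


Formula: Ts = 80 + k * Cr2O3
Substituting: Ts = 80 + 6.7030 * 4.5030
Result: 110.1836 C


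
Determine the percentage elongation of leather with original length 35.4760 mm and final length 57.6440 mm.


Formula: Elongation = (Lf - L0) / L0 * 100
Substituting: Elongation = (57.6440 - 35.4760) / 35.4760 * 100
Result: 62.4873 %


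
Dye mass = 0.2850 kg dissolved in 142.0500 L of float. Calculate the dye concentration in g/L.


Formula: Conc = dye_mass(kg) / volume(L) * 1000
Substituting: Conc = 0.2850 / 142.0500 * 1000
Result: 2.0063 g/L


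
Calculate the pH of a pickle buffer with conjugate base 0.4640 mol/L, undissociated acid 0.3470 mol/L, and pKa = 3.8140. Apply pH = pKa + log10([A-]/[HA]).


ratio = [A-] / [HA] = 0.4640 / 0.3470 = 1.3372
log10(ratio) = 0.1262
pH = pKa + log10(ratio) = 3.8140 + 0.1262 = 3.9402


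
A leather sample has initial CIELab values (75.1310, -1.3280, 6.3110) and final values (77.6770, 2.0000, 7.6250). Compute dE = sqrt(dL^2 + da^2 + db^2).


dL = 2.5460, da = 3.3280, db = 1.3140
dE = sqrt(2.5460^2 + 3.3280^2 + 1.3140^2) = 4.3914


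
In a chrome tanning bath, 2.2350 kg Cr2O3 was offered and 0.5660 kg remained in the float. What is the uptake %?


Formula: Uptake = (offered - residual) / offered * 100
Substituting: Uptake = (2.2350 - 0.5660) / 2.2350 * 100
Result: 74.6756 %


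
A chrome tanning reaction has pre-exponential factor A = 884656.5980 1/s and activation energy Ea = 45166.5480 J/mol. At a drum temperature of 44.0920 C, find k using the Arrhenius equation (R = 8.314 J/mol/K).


T_K = T_C + 273.15 = 44.0920 + 273.15 = 317.2420 K
exponent = -Ea / (R * T_K) = -45166.5480 / (8.314 * 317.2420) = -17.1244
k = A * exp(exponent) = 884656.5980 * exp(-17.1244) = 0.0323391 1/s


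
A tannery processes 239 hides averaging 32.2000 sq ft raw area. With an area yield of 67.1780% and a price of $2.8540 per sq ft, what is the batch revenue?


Raw_total = N * avg_area = 239 * 32.2000 = 7695.8000 sq ft
Finished = Raw_total * yield / 100 = 7695.8000 * 67.1780 / 100 = 5169.8845 sq ft
Value = Finished * price = 5169.8845 * 2.8540 = 14754.8504 $


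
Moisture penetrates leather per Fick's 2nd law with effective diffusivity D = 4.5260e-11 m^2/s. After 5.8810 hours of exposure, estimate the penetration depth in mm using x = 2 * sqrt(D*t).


t = 5.8810 hr * 3600 = 21171.6000 s
D * t = 4.5260e-11 * 21171.6000 = 9.5823e-07
x = 2 * sqrt(D*t) = 2 * sqrt(9.5823e-07) = 0.00195778 m = 1.9578 mm


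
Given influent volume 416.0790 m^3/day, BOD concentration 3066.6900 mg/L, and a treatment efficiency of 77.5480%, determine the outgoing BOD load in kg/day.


Load_in = volume * conc / 1000 = 416.0790 * 3066.6900 / 1000 = 1275.9853 kg/day
Removed = Load_in * eff / 100 = 1275.9853 * 77.5480 / 100 = 989.5011 kg/day
Load_out = Load_in - Removed = 1275.9853 - 989.5011 = 286.4842 kg/day


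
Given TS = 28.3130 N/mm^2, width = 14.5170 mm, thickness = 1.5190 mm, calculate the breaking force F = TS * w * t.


Formula: F = TS * w * t
Substituting: F = 28.3130 * 14.5170 * 1.5190
Result: 624.3391 N


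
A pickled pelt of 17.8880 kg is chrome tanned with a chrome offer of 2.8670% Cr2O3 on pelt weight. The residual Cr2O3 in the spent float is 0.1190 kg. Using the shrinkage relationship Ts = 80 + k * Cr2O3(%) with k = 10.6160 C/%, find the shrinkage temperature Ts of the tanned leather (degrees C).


Offered = pelt * offer_pct / 100 = 17.8880 * 2.8670 / 100 = 0.5128 kg
Uptake = offered - residual = 0.5128 - 0.1190 = 0.3938 kg
Cr2O3% on pelt = uptake / pelt * 100 = 0.3938 / 17.8880 * 100 = 2.2017 %
Ts = 80 + k * Cr2O3% = 80 + 10.6160 * 2.2017 = 103.3738 C


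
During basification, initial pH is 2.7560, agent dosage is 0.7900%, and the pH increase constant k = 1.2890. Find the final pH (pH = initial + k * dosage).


Formula: pH_final = pH_initial + k * base_pct
Substituting: pH_final = 2.7560 + 1.2890 * 0.7900
Result: 3.7743


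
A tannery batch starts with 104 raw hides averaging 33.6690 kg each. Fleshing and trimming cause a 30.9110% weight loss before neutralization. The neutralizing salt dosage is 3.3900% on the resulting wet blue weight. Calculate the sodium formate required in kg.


Total_raw = N * avg_wt = 104 * 33.6690 = 3501.5760 kg
Substrate = Total_raw * (1 - loss/100) = 3501.5760 * (1 - 30.9110/100) = 2419.2038 kg
Neutralizer = Substrate * pct / 100 = 2419.2038 * 3.3900 / 100 = 82.0110 kg


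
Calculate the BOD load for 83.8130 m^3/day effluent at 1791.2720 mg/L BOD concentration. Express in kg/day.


Formula: BOD_load = volume * conc / 1000
Substituting: BOD_load = 83.8130 * 1791.2720 / 1000
Result: 150.1319 kg/day


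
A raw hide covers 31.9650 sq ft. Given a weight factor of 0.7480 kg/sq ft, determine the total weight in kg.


Formula: Weight = area * weight_per_sqft
Substituting: Weight = 31.9650 * 0.7480
Result: 23.9098 kg


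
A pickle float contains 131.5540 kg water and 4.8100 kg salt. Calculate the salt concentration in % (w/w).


Formula: Conc = salt / (water + salt) * 100
Substituting: Conc = 4.8100 / (131.5540 + 4.8100) * 100
Result: 3.5273 %


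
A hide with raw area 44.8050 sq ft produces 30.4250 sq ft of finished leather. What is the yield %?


Formula: Yield = finished / raw * 100
Substituting: Yield = 30.4250 / 44.8050 * 100
Result: 67.9054 %


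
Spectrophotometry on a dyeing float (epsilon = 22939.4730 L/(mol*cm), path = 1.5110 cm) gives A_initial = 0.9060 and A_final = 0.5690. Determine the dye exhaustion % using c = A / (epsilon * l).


c_initial = A_i / (epsilon * l) = 0.9060 / (22939.4730 * 1.5110) = 2.6138e-05 mol/L
c_final = A_f / (epsilon * l) = 0.5690 / (22939.4730 * 1.5110) = 1.6416e-05 mol/L
Exhaustion = (c_initial - c_final) / c_initial * 100 = (2.6138e-05 - 1.6416e-05) / 2.6138e-05 * 100 = 37.1965 %


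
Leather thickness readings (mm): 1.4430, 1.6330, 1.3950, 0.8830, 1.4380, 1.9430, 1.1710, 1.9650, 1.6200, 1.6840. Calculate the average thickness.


Formula: Average = sum / n
Substituting: Average = 15.1750 / 10
Result: 1.5175 mm


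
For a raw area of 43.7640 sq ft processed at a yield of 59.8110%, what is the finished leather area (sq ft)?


Formula: finished = raw * yield / 100
Substituting: finished = 43.7640 * 59.8110 / 100
Result: 26.1757 sq ft


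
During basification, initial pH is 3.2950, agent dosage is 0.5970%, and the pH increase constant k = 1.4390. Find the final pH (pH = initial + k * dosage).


Formula: pH_final = pH_initial + k * base_pct
Substituting: pH_final = 3.2950 + 1.4390 * 0.5970
Result: 4.1541


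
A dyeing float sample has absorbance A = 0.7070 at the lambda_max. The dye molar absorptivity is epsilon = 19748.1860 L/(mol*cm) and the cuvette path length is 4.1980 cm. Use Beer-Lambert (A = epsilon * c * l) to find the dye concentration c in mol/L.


Formula: c = A / (epsilon * l)
Substituting: c = 0.7070 / (19748.1860 * 4.1980)
Result: 8.5281e-06 mol/L


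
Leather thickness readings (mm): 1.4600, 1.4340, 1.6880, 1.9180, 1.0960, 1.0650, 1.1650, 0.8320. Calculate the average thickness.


Formula: Average = sum / n
Substituting: Average = 10.6580 / 8
Result: 1.3322 mm


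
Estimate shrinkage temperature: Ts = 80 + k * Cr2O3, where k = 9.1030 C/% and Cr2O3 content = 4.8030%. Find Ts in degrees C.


Formula: Ts = 80 + k * Cr2O3
Substituting: Ts = 80 + 9.1030 * 4.8030
Result: 123.7217 C


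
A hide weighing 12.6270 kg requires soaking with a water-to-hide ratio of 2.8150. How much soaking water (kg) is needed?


Formula: Water = hide_weight * ratio
Substituting: Water = 12.6270 * 2.8150
Result: 35.5450 kg


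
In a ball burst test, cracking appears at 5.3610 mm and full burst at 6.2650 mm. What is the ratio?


Formula: Ratio = crack / burst
Substituting: Ratio = 5.3610 / 6.2650
Result: 0.8557


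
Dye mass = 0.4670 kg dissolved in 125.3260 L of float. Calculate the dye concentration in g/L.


Formula: Conc = dye_mass(kg) / volume(L) * 1000
Substituting: Conc = 0.4670 / 125.3260 * 1000
Result: 3.7263 g/L


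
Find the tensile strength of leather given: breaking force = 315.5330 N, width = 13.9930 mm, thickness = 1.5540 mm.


Formula: TS = force / (width * thickness)
Substituting: TS = 315.5330 / (13.9930 * 1.5540)
Result: 14.5105 N/mm^2


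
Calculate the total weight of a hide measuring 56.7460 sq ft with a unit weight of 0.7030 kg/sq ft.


Formula: Weight = area * weight_per_sqft
Substituting: Weight = 56.7460 * 0.7030
Result: 39.8924 kg


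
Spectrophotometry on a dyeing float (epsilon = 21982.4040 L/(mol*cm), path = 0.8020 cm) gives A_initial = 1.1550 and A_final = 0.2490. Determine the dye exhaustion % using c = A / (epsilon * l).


c_initial = A_i / (epsilon * l) = 1.1550 / (21982.4040 * 0.8020) = 6.5514e-05 mol/L
c_final = A_f / (epsilon * l) = 0.2490 / (21982.4040 * 0.8020) = 1.4124e-05 mol/L
Exhaustion = (c_initial - c_final) / c_initial * 100 = (6.5514e-05 - 1.4124e-05) / 6.5514e-05 * 100 = 78.4416 %


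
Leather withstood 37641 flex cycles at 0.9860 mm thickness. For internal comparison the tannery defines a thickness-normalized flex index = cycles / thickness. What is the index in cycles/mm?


Formula: Index = cycles / thickness
Substituting: Index = 37641 / 0.9860
Result: 38175.4564 cycles/mm


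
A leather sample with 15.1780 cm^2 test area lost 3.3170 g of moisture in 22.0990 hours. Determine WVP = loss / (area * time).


Formula: WVP = loss / (area * time)
Substituting: WVP = 3.3170 / (15.1780 * 22.0990)
Result: 0.00988913 g/(cm^2*hr)


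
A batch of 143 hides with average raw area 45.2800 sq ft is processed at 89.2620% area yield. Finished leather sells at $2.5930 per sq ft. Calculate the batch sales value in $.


Raw_total = N * avg_area = 143 * 45.2800 = 6475.0400 sq ft
Finished = Raw_total * yield / 100 = 6475.0400 * 89.2620 / 100 = 5779.7502 sq ft
Value = Finished * price = 5779.7502 * 2.5930 = 14986.8923 $


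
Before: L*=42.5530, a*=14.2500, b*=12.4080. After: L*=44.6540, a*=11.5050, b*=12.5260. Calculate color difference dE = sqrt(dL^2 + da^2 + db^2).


dL = 2.1010, da = -2.7450, db = 0.1180
dE = sqrt(2.1010^2 + (-2.7450)^2 + 0.1180^2) = 3.4588


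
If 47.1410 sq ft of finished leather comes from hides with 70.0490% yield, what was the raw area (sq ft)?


Formula: raw = finished * 100 / yield
Substituting: raw = 47.1410 * 100 / 70.0490
Result: 67.2972 sq ft


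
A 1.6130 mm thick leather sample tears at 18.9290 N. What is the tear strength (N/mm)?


Formula: Tear strength = force / thickness
Substituting: Tear strength = 18.9290 / 1.6130
Result: 11.7353 N/mm


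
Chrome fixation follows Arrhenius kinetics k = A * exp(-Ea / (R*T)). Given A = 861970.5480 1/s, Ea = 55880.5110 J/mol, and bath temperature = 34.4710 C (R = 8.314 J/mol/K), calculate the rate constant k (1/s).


T_K = T_C + 273.15 = 34.4710 + 273.15 = 307.6210 K
exponent = -Ea / (R * T_K) = -55880.5110 / (8.314 * 307.6210) = -21.8491
k = A * exp(exponent) = 861970.5480 * exp(-21.8491) = 2.7960e-04 1/s


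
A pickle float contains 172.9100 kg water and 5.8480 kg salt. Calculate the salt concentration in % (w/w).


Formula: Conc = salt / (water + salt) * 100
Substituting: Conc = 5.8480 / (172.9100 + 5.8480) * 100
Result: 3.2715 %


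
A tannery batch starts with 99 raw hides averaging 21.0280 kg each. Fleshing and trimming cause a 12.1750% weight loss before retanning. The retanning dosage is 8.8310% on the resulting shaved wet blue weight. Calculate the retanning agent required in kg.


Total_raw = N * avg_wt = 99 * 21.0280 = 2081.7720 kg
Substrate = Total_raw * (1 - loss/100) = 2081.7720 * (1 - 12.1750/100) = 1828.3163 kg
Retan = Substrate * pct / 100 = 1828.3163 * 8.8310 / 100 = 161.4586 kg


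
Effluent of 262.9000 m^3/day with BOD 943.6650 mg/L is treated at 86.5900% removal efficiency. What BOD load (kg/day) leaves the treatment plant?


Load_in = volume * conc / 1000 = 262.9000 * 943.6650 / 1000 = 248.0895 kg/day
Removed = Load_in * eff / 100 = 248.0895 * 86.5900 / 100 = 214.8207 kg/day
Load_out = Load_in - Removed = 248.0895 - 214.8207 = 33.2688 kg/day


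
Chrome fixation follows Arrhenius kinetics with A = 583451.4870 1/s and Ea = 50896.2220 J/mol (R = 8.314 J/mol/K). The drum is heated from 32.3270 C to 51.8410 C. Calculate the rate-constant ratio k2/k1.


T1 = 32.3270 + 273.15 = 305.4770 K; T2 = 51.8410 + 273.15 = 324.9910 K
k1 = A * exp(-Ea/(R*T1)) = 583451.4870 * exp(-50896.2220/(8.314*305.4770)) = 0.00115547 1/s
k2 = A * exp(-Ea/(R*T2)) = 583451.4870 * exp(-50896.2220/(8.314*324.9910)) = 0.00384895 1/s
k2/k1 = 0.00384895 / 0.00115547 = 3.3311


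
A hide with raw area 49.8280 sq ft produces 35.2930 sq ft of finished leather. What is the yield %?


Formula: Yield = finished / raw * 100
Substituting: Yield = 35.2930 / 49.8280 * 100
Result: 70.8297 %


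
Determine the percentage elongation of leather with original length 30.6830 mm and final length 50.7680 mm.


Formula: Elongation = (Lf - L0) / L0 * 100
Substituting: Elongation = (50.7680 - 30.6830) / 30.6830 * 100
Result: 65.4597 %


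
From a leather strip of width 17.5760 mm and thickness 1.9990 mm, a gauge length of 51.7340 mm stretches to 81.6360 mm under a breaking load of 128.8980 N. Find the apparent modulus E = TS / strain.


TS = F / (w * t) = 128.8980 / (17.5760 * 1.9990) = 3.6687 N/mm^2
strain = (Lf - L0) / L0 = (81.6360 - 51.7340) / 51.7340 = 0.5780
E = TS / strain = 3.6687 / 0.5780 = 6.3473 N/mm^2


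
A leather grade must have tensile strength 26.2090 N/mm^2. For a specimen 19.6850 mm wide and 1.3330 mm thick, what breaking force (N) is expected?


Formula: F = TS * w * t
Substituting: F = 26.2090 * 19.6850 * 1.3330
Result: 687.7269 N
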